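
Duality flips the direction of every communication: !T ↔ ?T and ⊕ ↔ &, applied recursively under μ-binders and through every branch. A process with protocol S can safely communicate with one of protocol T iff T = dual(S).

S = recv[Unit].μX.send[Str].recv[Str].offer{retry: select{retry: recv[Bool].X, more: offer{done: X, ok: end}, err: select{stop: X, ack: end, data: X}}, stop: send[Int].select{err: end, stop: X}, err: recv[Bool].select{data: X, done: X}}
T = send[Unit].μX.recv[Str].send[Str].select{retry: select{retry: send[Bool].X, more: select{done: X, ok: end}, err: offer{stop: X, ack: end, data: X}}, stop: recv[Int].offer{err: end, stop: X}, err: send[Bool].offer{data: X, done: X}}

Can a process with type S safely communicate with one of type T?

NO

recv[Unit] | send[Unit]  match
  μX | μX  match (μ self-dual)
    send[Str] | recv[Str]  match
      recv[Str] | send[Str]  match
        offer{retry,stop,err} | select{retry,stop,err}  match label sets agree
          case retry:
            select{retry,more,err} | select{retry,more,err}  ✗ choice polarity not flipped — not dual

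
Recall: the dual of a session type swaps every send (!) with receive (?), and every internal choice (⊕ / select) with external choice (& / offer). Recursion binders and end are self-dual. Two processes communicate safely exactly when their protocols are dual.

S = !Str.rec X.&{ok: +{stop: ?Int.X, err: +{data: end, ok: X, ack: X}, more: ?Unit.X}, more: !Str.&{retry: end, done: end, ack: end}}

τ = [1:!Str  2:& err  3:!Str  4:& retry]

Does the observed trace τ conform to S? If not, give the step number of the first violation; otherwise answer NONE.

2

@1 !Str  ok  state: rec X.…
@2 got & err, protocol expects & ok or & more  ✗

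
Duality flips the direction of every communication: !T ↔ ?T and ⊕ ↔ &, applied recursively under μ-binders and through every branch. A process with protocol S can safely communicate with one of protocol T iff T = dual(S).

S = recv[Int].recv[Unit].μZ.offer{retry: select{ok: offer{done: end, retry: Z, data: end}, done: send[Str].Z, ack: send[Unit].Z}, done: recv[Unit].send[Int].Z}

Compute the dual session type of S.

send[Int].send[Unit].μZ.select{retry: offer{ok: select{done: end, retry: Z, data: end}, done: recv[Str].Z, ack: recv[Unit].Z}, done: send[Unit].recv[Int].Z}

recv[Int] ↦ send[Int]
  recv[Unit] ↦ send[Unit]
    μZ ↦ μZ  (rec unchanged)
      offer{retry,done} ↦ select{retry,done}  (external→internal)
        case retry:
          select{ok,done,ack} ↦ offer{ok,done,ack}  (⊕→&)
            case ok:
              offer{done,retry,data} ↦ select{done,retry,data}  (external→internal)
                case done:
                  dual(end) = end
                case retry:
                  dual(Z) = Z
                case data:
                  dual(end) = end
            case done:
              send[Str] ↦ recv[Str]
                dual(Z) = Z
            case ack:
              send[Unit] ↦ recv[Unit]
                dual(Z) = Z
        case done:
          recv[Unit] ↦ send[Unit]
            send[Int] ↦ recv[Int]
              dual(Z) = Z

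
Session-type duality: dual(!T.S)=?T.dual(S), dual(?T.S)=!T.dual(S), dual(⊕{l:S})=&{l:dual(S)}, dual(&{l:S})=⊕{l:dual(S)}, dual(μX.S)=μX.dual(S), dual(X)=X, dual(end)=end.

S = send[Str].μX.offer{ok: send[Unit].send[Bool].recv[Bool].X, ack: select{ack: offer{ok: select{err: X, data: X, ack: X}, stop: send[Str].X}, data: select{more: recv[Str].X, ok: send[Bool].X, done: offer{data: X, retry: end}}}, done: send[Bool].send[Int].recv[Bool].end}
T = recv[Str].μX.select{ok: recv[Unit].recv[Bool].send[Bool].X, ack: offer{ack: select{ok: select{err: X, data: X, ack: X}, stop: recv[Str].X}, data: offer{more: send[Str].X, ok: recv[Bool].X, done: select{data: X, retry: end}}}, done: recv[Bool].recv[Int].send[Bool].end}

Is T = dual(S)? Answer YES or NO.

NO

send[Str] | recv[Str]  match
  μX | μX  match (rec unchanged)
    offer{ok,ack,done} | select{ok,ack,done}  match same labels
      case ok:
        send[Unit] | recv[Unit]  match
          send[Bool] | recv[Bool]  match
            recv[Bool] | send[Bool]  match
              X | X  match
      case ack:
        select{ack,data} | offer{ack,data}  match same labels
          case ack:
            offer{ok,stop} | select{ok,stop}  match same labels
              case ok:
                select{err,data,ack} | select{err,data,ack}  ✗ choice polarity not flipped — not dual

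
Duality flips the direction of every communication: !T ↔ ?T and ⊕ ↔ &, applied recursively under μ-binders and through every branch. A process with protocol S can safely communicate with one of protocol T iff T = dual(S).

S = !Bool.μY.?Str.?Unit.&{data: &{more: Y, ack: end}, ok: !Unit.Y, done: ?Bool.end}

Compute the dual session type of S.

?Bool.μY.!Str.!Unit.⊕{data: ⊕{more: Y, ack: end}, ok: ?Unit.Y, done: !Bool.end}

!Bool ↦ ?Bool
  μY ↦ μY  (binder kept)
    ?Str ↦ !Str
      ?Unit ↦ !Unit
        &{data,ok,done} ↦ ⊕{data,ok,done}  (offer→select)
          • data:
            &{more,ack} ↦ ⊕{more,ack}  (offer→select)
              • more:
                Y self-dual
              • ack:
                end self-dual
          • ok:
            !Unit ↦ ?Unit
              Y self-dual
          • done:
            ?Bool ↦ !Bool
              end self-dual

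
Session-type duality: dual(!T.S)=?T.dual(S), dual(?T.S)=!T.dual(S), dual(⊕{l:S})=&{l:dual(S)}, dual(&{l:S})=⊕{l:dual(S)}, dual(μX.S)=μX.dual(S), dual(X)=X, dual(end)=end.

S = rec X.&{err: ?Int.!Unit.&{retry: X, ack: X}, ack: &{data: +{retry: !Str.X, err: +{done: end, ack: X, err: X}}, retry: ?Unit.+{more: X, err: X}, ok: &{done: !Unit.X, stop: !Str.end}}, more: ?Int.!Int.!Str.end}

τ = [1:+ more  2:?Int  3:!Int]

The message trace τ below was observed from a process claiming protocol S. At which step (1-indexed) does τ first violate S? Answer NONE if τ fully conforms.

@1 got + more, protocol expects & err or & ack or & more  ✗

1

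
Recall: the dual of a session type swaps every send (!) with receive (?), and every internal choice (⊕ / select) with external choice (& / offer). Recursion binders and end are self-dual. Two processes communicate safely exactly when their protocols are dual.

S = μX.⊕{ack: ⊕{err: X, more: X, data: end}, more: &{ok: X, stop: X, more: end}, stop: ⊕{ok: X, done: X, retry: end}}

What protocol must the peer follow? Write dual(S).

μX.&{ack: &{err: X, more: X, data: end}, more: ⊕{ok: X, stop: X, more: end}, stop: &{ok: X, done: X, retry: end}}

μX → μX  (binder kept)
  ⊕{ack,more,stop} → &{ack,more,stop}  (internal→external)
    case ack:
      ⊕{err,more,data} → &{err,more,data}  (internal→external)
        case err:
          X self-dual
        case more:
          X self-dual
        case data:
          end self-dual
    case more:
      &{ok,stop,more} → ⊕{ok,stop,more}  (external→internal)
        case ok:
          X self-dual
        case stop:
          X self-dual
        case more:
          end self-dual
    case stop:
      ⊕{ok,done,retry} → &{ok,done,retry}  (internal→external)
        case ok:
          X self-dual
        case done:
          X self-dual
        case retry:
          end self-dual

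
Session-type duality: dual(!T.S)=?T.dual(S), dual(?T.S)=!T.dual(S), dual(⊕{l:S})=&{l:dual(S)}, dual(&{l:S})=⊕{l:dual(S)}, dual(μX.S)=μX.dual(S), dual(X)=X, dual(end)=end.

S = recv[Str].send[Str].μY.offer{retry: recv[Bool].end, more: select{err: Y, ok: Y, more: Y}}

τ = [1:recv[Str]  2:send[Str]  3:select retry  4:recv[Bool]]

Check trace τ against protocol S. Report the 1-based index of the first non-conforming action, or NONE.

step 1: recv[Str]  ok  state: send[Str].μY.…
step 2: send[Str]  ok  state: μY.…
step 3: got select retry, protocol expects offer retry or offer more  ✗

3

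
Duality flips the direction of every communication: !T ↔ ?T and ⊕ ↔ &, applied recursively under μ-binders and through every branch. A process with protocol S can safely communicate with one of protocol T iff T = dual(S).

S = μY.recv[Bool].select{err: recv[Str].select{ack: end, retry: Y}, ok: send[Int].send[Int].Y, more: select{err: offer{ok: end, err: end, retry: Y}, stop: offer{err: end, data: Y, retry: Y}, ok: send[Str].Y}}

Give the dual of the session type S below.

μY.send[Bool].offer{err: send[Str].offer{ack: end, retry: Y}, ok: recv[Int].recv[Int].Y, more: offer{err: select{ok: end, err: end, retry: Y}, stop: select{err: end, data: Y, retry: Y}, ok: recv[Str].Y}}

μY ↦ μY  (binder kept)
  recv[Bool] ↦ send[Bool]
    select{err,ok,more} ↦ offer{err,ok,more}  (⊕→&)
      [err]
        recv[Str] ↦ send[Str]
          select{ack,retry} ↦ offer{ack,retry}  (⊕→&)
            [ack]
              end self-dual
            [retry]
              Y self-dual
      [ok]
        send[Int] ↦ recv[Int]
          send[Int] ↦ recv[Int]
            Y self-dual
      [more]
        select{err,stop,ok} ↦ offer{err,stop,ok}  (⊕→&)
          [err]
            offer{ok,err,retry} ↦ select{ok,err,retry}  (offer→select)
              [ok]
                end self-dual
              [err]
                end self-dual
              [retry]
                Y self-dual
          [stop]
            offer{err,data,retry} ↦ select{err,data,retry}  (offer→select)
              [err]
                end self-dual
              [data]
                Y self-dual
              [retry]
                Y self-dual
          [ok]
            send[Str] ↦ recv[Str]
              Y self-dual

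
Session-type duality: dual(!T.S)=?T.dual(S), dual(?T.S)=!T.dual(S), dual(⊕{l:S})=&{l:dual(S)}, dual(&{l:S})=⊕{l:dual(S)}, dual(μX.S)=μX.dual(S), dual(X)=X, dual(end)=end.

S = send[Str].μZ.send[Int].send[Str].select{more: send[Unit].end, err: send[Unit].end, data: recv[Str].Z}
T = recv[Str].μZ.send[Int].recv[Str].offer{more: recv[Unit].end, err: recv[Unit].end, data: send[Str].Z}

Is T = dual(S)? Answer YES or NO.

NO

send[Str] | recv[Str]  ok
  μZ | μZ  ok (binder kept)
    send[Int] | send[Int]  ✗ same direction on both sides — not dual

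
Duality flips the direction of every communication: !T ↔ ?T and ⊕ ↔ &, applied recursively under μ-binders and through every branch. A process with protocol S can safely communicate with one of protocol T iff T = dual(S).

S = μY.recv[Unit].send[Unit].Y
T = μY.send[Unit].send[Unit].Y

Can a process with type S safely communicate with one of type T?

μY vs μY  match (binder kept)
  recv[Unit] vs send[Unit]  match
    send[Unit] vs send[Unit]  ✗ same direction on both sides — not dual

NO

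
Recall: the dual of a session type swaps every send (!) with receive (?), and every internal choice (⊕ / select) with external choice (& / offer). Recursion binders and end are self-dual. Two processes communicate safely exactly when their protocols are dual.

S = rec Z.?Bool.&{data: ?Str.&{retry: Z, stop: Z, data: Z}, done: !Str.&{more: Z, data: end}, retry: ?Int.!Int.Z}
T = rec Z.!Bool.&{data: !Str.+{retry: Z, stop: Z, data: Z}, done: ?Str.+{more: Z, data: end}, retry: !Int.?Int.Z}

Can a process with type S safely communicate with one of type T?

NO

rec Z ‖ rec Z  ok (binder kept)
  ?Bool ‖ !Bool  ok
    &{data,done,retry} ‖ &{data,done,retry}  ✗ choice polarity not flipped — not dual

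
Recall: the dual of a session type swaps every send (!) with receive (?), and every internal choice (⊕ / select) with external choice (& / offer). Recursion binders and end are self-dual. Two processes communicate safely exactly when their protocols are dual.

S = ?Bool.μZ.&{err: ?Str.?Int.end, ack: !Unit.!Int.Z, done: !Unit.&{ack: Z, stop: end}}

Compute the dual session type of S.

!Bool.μZ.⊕{err: !Str.!Int.end, ack: ?Unit.?Int.Z, done: ?Unit.⊕{ack: Z, stop: end}}

?Bool ↦ !Bool
  μZ ↦ μZ  (binder kept)
    &{err,ack,done} ↦ ⊕{err,ack,done}  (&→⊕)
      case err:
        ?Str ↦ !Str
          ?Int ↦ !Int
            end self-dual
      case ack:
        !Unit ↦ ?Unit
          !Int ↦ ?Int
            Z self-dual
      case done:
        !Unit ↦ ?Unit
          &{ack,stop} ↦ ⊕{ack,stop}  (&→⊕)
            case ack:
              Z self-dual
            case stop:
              end self-dual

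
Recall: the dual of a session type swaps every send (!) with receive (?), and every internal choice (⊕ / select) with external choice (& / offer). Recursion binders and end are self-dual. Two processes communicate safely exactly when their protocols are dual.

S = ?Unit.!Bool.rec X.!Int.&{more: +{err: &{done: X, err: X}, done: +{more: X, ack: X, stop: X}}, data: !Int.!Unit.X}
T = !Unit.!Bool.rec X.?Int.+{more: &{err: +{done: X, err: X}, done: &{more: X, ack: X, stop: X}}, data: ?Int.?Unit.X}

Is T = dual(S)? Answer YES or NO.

?Unit | !Unit  ✓
  !Bool | !Bool  ✗ same direction on both sides — not dual

NO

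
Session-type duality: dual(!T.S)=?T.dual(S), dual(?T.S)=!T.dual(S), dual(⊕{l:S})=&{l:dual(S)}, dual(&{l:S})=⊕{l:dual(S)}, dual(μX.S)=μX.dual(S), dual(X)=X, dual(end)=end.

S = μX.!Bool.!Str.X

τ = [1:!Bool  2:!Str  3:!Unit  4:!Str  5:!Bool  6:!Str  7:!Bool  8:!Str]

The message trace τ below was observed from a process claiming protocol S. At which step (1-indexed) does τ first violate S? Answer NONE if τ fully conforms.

3

step 1: !Bool  ok  cont: !Str.μX.…
step 2: !Str  ok  cont: μX.…
step 3: got !Unit, protocol expects !Bool  ✗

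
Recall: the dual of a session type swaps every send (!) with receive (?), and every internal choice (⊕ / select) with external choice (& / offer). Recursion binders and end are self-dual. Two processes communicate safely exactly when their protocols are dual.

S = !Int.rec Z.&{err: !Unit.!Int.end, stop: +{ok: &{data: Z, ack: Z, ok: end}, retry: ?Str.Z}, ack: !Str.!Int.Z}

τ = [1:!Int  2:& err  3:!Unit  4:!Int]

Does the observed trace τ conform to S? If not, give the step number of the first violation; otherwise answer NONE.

NONE

@1 !Int  ✓  cont: rec Z.…
@2 & err  ✓  cont: !Unit.!Int.end
@3 !Unit  ✓  cont: !Int.end
@4 !Int  ✓  cont: end
trace exhausted — no violation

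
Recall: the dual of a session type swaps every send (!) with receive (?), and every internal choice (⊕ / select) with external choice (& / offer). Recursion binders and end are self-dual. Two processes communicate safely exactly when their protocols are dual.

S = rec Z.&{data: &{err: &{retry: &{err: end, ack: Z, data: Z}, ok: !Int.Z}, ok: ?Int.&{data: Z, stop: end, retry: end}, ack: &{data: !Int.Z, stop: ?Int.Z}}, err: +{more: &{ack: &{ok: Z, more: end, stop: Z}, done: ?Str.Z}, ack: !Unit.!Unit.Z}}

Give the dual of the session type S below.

rec Z → rec Z  (rec unchanged)
  &{data,err} → +{data,err}  (external→internal)
    [data]
      &{err,ok,ack} → +{err,ok,ack}  (external→internal)
        [err]
          &{retry,ok} → +{retry,ok}  (external→internal)
            [retry]
              &{err,ack,data} → +{err,ack,data}  (external→internal)
                [err]
                  end self-dual
                [ack]
                  Z self-dual
                [data]
                  Z self-dual
            [ok]
              !Int → ?Int
                Z self-dual
        [ok]
          ?Int → !Int
            &{data,stop,retry} → +{data,stop,retry}  (external→internal)
              [data]
                Z self-dual
              [stop]
                end self-dual
              [retry]
                end self-dual
        [ack]
          &{data,stop} → +{data,stop}  (external→internal)
            [data]
              !Int → ?Int
                Z self-dual
            [stop]
              ?Int → !Int
                Z self-dual
    [err]
      +{more,ack} → &{more,ack}  (internal→external)
        [more]
          &{ack,done} → +{ack,done}  (external→internal)
            [ack]
              &{ok,more,stop} → +{ok,more,stop}  (external→internal)
                [ok]
                  Z self-dual
                [more]
                  end self-dual
                [stop]
                  Z self-dual
            [done]
              ?Str → !Str
                Z self-dual
        [ack]
          !Unit → ?Unit
            !Unit → ?Unit
              Z self-dual

rec Z.+{data: +{err: +{retry: +{err: end, ack: Z, data: Z}, ok: ?Int.Z}, ok: !Int.+{data: Z, stop: end, retry: end}, ack: +{data: ?Int.Z, stop: !Int.Z}}, err: &{more: +{ack: +{ok: Z, more: end, stop: Z}, done: !Str.Z}, ack: ?Unit.?Unit.Z}}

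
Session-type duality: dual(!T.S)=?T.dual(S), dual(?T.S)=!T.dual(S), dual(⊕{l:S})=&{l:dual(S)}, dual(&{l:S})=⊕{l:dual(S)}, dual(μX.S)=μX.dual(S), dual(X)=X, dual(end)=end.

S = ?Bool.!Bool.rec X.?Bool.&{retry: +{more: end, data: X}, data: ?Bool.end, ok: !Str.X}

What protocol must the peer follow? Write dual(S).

!Bool.?Bool.rec X.!Bool.+{retry: &{more: end, data: X}, data: !Bool.end, ok: ?Str.X}

?Bool → !Bool
  !Bool → ?Bool
    rec X → rec X  (binder kept)
      ?Bool → !Bool
        &{retry,data,ok} → +{retry,data,ok}  (offer→select)
          • retry:
            +{more,data} → &{more,data}  (⊕→&)
              • more:
                dual(end) = end
              • data:
                dual(X) = X
          • data:
            ?Bool → !Bool
              dual(end) = end
          • ok:
            !Str → ?Str
              dual(X) = X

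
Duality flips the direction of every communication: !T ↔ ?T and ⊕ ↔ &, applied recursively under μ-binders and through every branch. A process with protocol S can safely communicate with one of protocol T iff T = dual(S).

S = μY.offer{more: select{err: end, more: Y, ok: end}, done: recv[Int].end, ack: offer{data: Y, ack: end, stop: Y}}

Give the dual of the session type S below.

μY → μY  (μ self-dual)
  offer{more,done,ack} → select{more,done,ack}  (&→⊕)
    case more:
      select{err,more,ok} → offer{err,more,ok}  (select→offer)
        case err:
          end self-dual
        case more:
          Y self-dual
        case ok:
          end self-dual
    case done:
      recv[Int] → send[Int]
        end self-dual
    case ack:
      offer{data,ack,stop} → select{data,ack,stop}  (&→⊕)
        case data:
          Y self-dual
        case ack:
          end self-dual
        case stop:
          Y self-dual

μY.select{more: offer{err: end, more: Y, ok: end}, done: send[Int].end, ack: select{data: Y, ack: end, stop: Y}}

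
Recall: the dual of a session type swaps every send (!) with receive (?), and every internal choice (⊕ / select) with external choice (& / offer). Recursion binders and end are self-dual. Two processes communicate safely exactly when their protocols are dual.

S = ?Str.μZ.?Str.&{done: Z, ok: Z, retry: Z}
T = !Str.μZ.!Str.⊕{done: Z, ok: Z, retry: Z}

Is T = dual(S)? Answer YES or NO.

?Str vs !Str  match
  μZ vs μZ  match (binder kept)
    ?Str vs !Str  match
      &{done,ok,retry} vs ⊕{done,ok,retry}  match label sets agree
        [done]
          Z vs Z  match
        [ok]
          Z vs Z  match
        [retry]
          Z vs Z  match

YES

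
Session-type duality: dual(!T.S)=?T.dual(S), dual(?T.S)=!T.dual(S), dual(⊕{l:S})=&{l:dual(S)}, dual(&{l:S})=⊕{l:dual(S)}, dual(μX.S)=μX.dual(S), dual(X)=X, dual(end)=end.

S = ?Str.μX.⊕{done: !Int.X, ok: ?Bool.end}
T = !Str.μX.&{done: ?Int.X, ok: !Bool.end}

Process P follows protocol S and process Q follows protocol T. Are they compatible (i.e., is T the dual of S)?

YES

?Str vs !Str  match
  μX vs μX  match (binder kept)
    ⊕{done,ok} vs &{done,ok}  match labels match
      [done]
        !Int vs ?Int  match
          X vs X  match
      [ok]
        ?Bool vs !Bool  match
          end vs end  match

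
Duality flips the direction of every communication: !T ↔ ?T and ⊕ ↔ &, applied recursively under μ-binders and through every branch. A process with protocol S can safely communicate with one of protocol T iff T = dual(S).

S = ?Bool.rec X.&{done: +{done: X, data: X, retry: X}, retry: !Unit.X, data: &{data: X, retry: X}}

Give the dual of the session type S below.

?Bool = !Bool
  rec X = rec X  (rec unchanged)
    &{done,retry,data} = +{done,retry,data}  (&→⊕)
      case done:
        +{done,data,retry} = &{done,data,retry}  (select→offer)
          case done:
            dual(X) = X
          case data:
            dual(X) = X
          case retry:
            dual(X) = X
      case retry:
        !Unit = ?Unit
          dual(X) = X
      case data:
        &{data,retry} = +{data,retry}  (&→⊕)
          case data:
            dual(X) = X
          case retry:
            dual(X) = X

!Bool.rec X.+{done: &{done: X, data: X, retry: X}, retry: ?Unit.X, data: +{data: X, retry: X}}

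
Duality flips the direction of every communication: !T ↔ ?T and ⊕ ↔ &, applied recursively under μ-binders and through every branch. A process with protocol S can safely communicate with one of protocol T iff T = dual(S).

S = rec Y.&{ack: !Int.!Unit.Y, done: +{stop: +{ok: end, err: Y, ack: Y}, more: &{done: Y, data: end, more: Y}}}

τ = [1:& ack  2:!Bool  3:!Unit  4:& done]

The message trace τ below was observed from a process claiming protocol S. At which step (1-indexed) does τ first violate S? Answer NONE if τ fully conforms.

2

step 1: & ack  ok  now at !Int.!Unit.rec Y.…
step 2: got !Bool, protocol expects !Int  ✗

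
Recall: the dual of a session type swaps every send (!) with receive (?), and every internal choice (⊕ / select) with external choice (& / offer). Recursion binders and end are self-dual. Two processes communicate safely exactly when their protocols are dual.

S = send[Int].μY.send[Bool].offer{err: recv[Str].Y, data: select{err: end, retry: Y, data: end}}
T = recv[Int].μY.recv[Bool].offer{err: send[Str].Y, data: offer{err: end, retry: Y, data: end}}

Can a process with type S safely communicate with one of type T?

NO

send[Int] | recv[Int]  ✓
  μY | μY  ✓ (rec unchanged)
    send[Bool] | recv[Bool]  ✓
      offer{err,data} | offer{err,data}  ✗ choice polarity not flipped — not dual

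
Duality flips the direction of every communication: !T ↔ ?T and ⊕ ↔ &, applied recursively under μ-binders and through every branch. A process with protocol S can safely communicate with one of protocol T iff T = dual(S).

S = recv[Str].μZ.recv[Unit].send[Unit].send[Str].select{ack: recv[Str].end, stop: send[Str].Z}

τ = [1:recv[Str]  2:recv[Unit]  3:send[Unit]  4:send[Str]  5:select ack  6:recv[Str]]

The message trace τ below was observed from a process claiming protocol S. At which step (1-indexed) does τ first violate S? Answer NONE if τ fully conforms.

NONE

@1 recv[Str]  ok  cont: μZ.…
@2 recv[Unit]  ok  cont: send[Unit].send[Str].select{ack: recv[Str].end, stop: send[Str].μZ.…}
@3 send[Unit]  ok  cont: send[Str].select{ack: recv[Str].end, stop: send[Str].μZ.…}
@4 send[Str]  ok  cont: select{ack: recv[Str].end, stop: send[Str].μZ.…}
@5 select ack  ok  cont: recv[Str].end
@6 recv[Str]  ok  cont: end
trace exhausted — no violation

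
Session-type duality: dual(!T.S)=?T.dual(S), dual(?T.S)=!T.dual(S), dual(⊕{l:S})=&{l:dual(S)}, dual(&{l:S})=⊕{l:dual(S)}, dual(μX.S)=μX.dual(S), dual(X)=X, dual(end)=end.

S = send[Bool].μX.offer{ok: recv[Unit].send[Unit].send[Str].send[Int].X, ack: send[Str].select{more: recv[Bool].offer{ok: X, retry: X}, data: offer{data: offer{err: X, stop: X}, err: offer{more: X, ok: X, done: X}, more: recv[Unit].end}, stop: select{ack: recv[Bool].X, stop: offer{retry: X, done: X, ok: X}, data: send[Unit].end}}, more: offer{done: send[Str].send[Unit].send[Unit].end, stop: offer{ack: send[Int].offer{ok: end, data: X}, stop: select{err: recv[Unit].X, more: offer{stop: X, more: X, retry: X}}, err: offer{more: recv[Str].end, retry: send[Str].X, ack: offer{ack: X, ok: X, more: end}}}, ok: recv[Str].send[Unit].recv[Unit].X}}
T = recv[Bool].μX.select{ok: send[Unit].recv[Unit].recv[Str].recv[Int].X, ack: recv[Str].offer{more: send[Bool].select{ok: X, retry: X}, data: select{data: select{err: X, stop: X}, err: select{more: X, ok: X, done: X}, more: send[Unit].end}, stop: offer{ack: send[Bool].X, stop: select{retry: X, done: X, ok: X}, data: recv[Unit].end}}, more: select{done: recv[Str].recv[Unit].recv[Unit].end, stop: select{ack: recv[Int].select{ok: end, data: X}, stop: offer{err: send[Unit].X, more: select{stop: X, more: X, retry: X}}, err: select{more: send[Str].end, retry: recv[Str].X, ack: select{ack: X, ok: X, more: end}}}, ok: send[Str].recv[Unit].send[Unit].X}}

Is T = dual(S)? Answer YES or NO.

send[Bool] | recv[Bool]  ok
  μX | μX  ok (binder kept)
    offer{ok,ack,more} | select{ok,ack,more}  ok same labels
      [ok]
        recv[Unit] | send[Unit]  ok
          send[Unit] | recv[Unit]  ok
            send[Str] | recv[Str]  ok
              send[Int] | recv[Int]  ok
                X | X  ok
      [ack]
        send[Str] | recv[Str]  ok
          select{more,data,stop} | offer{more,data,stop}  ok same labels
            [more]
              recv[Bool] | send[Bool]  ok
                offer{ok,retry} | select{ok,retry}  ok same labels
                  [ok]
                    X | X  ok
                  [retry]
                    X | X  ok
            [data]
              offer{data,err,more} | select{data,err,more}  ok same labels
                [data]
                  offer{err,stop} | select{err,stop}  ok same labels
                    [err]
                      X | X  ok
                    [stop]
                      X | X  ok
                [err]
                  offer{more,ok,done} | select{more,ok,done}  ok same labels
                    [more]
                      X | X  ok
                    [ok]
                      X | X  ok
                    [done]
                      X | X  ok
                [more]
                  recv[Unit] | send[Unit]  ok
                    end | end  ok
            [stop]
              select{ack,stop,data} | offer{ack,stop,data}  ok same labels
                [ack]
                  recv[Bool] | send[Bool]  ok
                    X | X  ok
                [stop]
                  offer{retry,done,ok} | select{retry,done,ok}  ok same labels
                    [retry]
                      X | X  ok
                    [done]
                      X | X  ok
                    [ok]
                      X | X  ok
                [data]
                  send[Unit] | recv[Unit]  ok
                    end | end  ok
      [more]
        offer{done,stop,ok} | select{done,stop,ok}  ok same labels
          [done]
            send[Str] | recv[Str]  ok
              send[Unit] | recv[Unit]  ok
                send[Unit] | recv[Unit]  ok
                  end | end  ok
          [stop]
            offer{ack,stop,err} | select{ack,stop,err}  ok same labels
              [ack]
                send[Int] | recv[Int]  ok
                  offer{ok,data} | select{ok,data}  ok same labels
                    [ok]
                      end | end  ok
                    [data]
                      X | X  ok
              [stop]
                select{err,more} | offer{err,more}  ok same labels
                  [err]
                    recv[Unit] | send[Unit]  ok
                      X | X  ok
                  [more]
                    offer{stop,more,retry} | select{stop,more,retry}  ok same labels
                      [stop]
                        X | X  ok
                      [more]
                        X | X  ok
                      [retry]
                        X | X  ok
              [err]
                offer{more,retry,ack} | select{more,retry,ack}  ok same labels
                  [more]
                    recv[Str] | send[Str]  ok
                      end | end  ok
                  [retry]
                    send[Str] | recv[Str]  ok
                      X | X  ok
                  [ack]
                    offer{ack,ok,more} | select{ack,ok,more}  ok same labels
                      [ack]
                        X | X  ok
                      [ok]
                        X | X  ok
                      [more]
                        end | end  ok
          [ok]
            recv[Str] | send[Str]  ok
              send[Unit] | recv[Unit]  ok
                recv[Unit] | send[Unit]  ok
                  X | X  ok

YES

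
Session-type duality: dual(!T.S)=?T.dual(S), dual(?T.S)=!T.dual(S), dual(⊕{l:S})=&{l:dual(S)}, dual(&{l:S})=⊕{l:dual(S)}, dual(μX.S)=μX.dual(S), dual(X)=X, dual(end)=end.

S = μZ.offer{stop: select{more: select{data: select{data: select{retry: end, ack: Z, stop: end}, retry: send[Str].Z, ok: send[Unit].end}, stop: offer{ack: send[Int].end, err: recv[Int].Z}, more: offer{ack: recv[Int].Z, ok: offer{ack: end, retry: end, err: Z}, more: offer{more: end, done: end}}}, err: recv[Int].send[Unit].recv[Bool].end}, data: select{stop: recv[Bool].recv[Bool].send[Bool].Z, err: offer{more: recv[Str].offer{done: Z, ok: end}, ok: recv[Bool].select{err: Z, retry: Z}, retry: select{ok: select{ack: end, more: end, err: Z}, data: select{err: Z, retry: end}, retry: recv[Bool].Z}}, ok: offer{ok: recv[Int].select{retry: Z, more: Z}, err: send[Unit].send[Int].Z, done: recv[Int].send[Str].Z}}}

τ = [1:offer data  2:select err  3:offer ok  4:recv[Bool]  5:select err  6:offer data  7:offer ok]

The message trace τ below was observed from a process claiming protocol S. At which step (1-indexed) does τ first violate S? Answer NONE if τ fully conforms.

step 1: offer data  ✓  cont: select{stop: recv[Bool].recv[Bool].send[Bool].μZ.…, err: offer{more: recv[Str].offer{done: μZ.…, ok: end}, ok: recv[Bool].select{err: μZ.…, retry: μZ.…}, retry: select{ok: select{ack: end, more: end, err: μZ.…}, data: select{err: μZ.…, retry: end}, retry: recv[Bool].μZ.…}}, ok: offer{ok: recv[Int].select{retry: μZ.…, more: μZ.…}, err: send[Unit].send[Int].μZ.…, done: recv[Int].send[Str].μZ.…}}
step 2: select err  ✓  cont: offer{more: recv[Str].offer{done: μZ.…, ok: end}, ok: recv[Bool].select{err: μZ.…, retry: μZ.…}, retry: select{ok: select{ack: end, more: end, err: μZ.…}, data: select{err: μZ.…, retry: end}, retry: recv[Bool].μZ.…}}
step 3: offer ok  ✓  cont: recv[Bool].select{err: μZ.…, retry: μZ.…}
step 4: recv[Bool]  ✓  cont: select{err: μZ.…, retry: μZ.…}
step 5: select err  ✓  cont: μZ.…
step 6: offer data  ✓  cont: select{stop: recv[Bool].recv[Bool].send[Bool].μZ.…, err: offer{more: recv[Str].offer{done: μZ.…, ok: end}, ok: recv[Bool].select{err: μZ.…, retry: μZ.…}, retry: select{ok: select{ack: end, more: end, err: μZ.…}, data: select{err: μZ.…, retry: end}, retry: recv[Bool].μZ.…}}, ok: offer{ok: recv[Int].select{retry: μZ.…, more: μZ.…}, err: send[Unit].send[Int].μZ.…, done: recv[Int].send[Str].μZ.…}}
step 7: got offer ok, protocol expects select stop or select err or select ok  ✗

7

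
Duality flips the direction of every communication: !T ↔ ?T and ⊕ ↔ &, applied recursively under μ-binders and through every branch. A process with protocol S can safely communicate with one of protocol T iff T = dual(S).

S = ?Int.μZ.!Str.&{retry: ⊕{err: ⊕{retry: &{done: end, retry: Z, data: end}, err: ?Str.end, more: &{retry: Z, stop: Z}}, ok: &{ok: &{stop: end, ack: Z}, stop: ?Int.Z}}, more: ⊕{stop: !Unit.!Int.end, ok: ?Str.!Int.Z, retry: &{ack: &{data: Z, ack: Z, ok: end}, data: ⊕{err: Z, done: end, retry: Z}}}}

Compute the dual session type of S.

!Int.μZ.?Str.⊕{retry: &{err: &{retry: ⊕{done: end, retry: Z, data: end}, err: !Str.end, more: ⊕{retry: Z, stop: Z}}, ok: ⊕{ok: ⊕{stop: end, ack: Z}, stop: !Int.Z}}, more: &{stop: ?Unit.?Int.end, ok: !Str.?Int.Z, retry: ⊕{ack: ⊕{data: Z, ack: Z, ok: end}, data: &{err: Z, done: end, retry: Z}}}}

?Int → !Int
  μZ → μZ  (rec unchanged)
    !Str → ?Str
      &{retry,more} → ⊕{retry,more}  (offer→select)
        [retry]
          ⊕{err,ok} → &{err,ok}  (⊕→&)
            [err]
              ⊕{retry,err,more} → &{retry,err,more}  (⊕→&)
                [retry]
                  &{done,retry,data} → ⊕{done,retry,data}  (offer→select)
                    [done]
                      end self-dual
                    [retry]
                      Z self-dual
                    [data]
                      end self-dual
                [err]
                  ?Str → !Str
                    end self-dual
                [more]
                  &{retry,stop} → ⊕{retry,stop}  (offer→select)
                    [retry]
                      Z self-dual
                    [stop]
                      Z self-dual
            [ok]
              &{ok,stop} → ⊕{ok,stop}  (offer→select)
                [ok]
                  &{stop,ack} → ⊕{stop,ack}  (offer→select)
                    [stop]
                      end self-dual
                    [ack]
                      Z self-dual
                [stop]
                  ?Int → !Int
                    Z self-dual
        [more]
          ⊕{stop,ok,retry} → &{stop,ok,retry}  (⊕→&)
            [stop]
              !Unit → ?Unit
                !Int → ?Int
                  end self-dual
            [ok]
              ?Str → !Str
                !Int → ?Int
                  Z self-dual
            [retry]
              &{ack,data} → ⊕{ack,data}  (offer→select)
                [ack]
                  &{data,ack,ok} → ⊕{data,ack,ok}  (offer→select)
                    [data]
                      Z self-dual
                    [ack]
                      Z self-dual
                    [ok]
                      end self-dual
                [data]
                  ⊕{err,done,retry} → &{err,done,retry}  (⊕→&)
                    [err]
                      Z self-dual
                    [done]
                      end self-dual
                    [retry]
                      Z self-dual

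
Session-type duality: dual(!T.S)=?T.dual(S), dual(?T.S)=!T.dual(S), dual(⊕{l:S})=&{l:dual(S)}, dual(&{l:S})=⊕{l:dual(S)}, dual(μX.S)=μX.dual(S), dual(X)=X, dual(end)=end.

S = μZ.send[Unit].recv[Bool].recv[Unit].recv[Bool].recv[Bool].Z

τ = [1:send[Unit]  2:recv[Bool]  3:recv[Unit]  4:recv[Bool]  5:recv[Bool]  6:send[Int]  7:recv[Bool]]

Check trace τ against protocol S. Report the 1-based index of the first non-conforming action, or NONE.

6

[1] send[Unit]  match  residual = recv[Bool].recv[Unit].recv[Bool].recv[Bool].μZ.…
[2] recv[Bool]  match  residual = recv[Unit].recv[Bool].recv[Bool].μZ.…
[3] recv[Unit]  match  residual = recv[Bool].recv[Bool].μZ.…
[4] recv[Bool]  match  residual = recv[Bool].μZ.…
[5] recv[Bool]  match  residual = μZ.…
[6] got send[Int], protocol expects send[Unit]  ✗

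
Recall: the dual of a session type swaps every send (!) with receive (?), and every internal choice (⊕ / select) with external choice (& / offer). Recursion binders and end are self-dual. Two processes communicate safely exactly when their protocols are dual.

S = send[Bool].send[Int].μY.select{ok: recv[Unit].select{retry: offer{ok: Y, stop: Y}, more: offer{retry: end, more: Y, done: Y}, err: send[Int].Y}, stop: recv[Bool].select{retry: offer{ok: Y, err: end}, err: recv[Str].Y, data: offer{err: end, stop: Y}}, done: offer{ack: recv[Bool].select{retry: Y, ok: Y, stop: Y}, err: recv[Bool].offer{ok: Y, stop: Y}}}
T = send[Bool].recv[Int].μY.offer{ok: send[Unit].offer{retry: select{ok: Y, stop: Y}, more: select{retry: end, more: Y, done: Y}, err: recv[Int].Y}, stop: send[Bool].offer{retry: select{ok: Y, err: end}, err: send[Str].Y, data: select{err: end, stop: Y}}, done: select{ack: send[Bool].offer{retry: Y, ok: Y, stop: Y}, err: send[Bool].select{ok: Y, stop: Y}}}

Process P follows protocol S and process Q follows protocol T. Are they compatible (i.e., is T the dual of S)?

NO

send[Bool] | send[Bool]  ✗ same direction on both sides — not dual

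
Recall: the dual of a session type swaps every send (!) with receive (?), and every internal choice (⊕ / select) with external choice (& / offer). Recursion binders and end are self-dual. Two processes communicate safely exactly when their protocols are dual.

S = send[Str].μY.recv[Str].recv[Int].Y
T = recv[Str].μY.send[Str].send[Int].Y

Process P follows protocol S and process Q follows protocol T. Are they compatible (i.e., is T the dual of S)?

send[Str] | recv[Str]  match
  μY | μY  match (μ self-dual)
    recv[Str] | send[Str]  match
      recv[Int] | send[Int]  match
        Y | Y  match

YES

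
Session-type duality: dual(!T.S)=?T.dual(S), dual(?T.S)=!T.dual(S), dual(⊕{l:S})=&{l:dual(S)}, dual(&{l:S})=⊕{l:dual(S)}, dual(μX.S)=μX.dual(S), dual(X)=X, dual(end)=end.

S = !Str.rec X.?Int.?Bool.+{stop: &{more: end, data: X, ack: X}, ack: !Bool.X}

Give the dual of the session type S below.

!Str = ?Str
  rec X = rec X  (binder kept)
    ?Int = !Int
      ?Bool = !Bool
        +{stop,ack} = &{stop,ack}  (select→offer)
          • stop:
            &{more,data,ack} = +{more,data,ack}  (offer→select)
              • more:
                dual(end) = end
              • data:
                dual(X) = X
              • ack:
                dual(X) = X
          • ack:
            !Bool = ?Bool
              dual(X) = X

?Str.rec X.!Int.!Bool.&{stop: +{more: end, data: X, ack: X}, ack: ?Bool.X}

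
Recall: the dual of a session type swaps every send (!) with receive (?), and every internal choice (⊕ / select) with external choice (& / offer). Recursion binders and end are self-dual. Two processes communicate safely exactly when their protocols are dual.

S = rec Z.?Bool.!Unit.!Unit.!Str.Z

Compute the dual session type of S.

rec Z ↦ rec Z  (binder kept)
  ?Bool ↦ !Bool
    !Unit ↦ ?Unit
      !Unit ↦ ?Unit
        !Str ↦ ?Str
          Z ↦ Z

rec Z.!Bool.?Unit.?Unit.?Str.Z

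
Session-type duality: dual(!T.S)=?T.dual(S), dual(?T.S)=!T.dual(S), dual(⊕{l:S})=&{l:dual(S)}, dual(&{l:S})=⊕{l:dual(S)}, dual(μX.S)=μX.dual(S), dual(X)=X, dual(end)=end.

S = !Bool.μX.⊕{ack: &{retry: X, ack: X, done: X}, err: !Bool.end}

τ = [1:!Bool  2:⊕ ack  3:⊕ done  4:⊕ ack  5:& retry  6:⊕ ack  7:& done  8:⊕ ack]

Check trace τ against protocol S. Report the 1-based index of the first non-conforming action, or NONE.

@1 !Bool  ✓  cont: μX.…
@2 ⊕ ack  ✓  cont: &{retry: μX.…, ack: μX.…, done: μX.…}
@3 got ⊕ done, protocol expects & retry or & ack or & done  ✗

3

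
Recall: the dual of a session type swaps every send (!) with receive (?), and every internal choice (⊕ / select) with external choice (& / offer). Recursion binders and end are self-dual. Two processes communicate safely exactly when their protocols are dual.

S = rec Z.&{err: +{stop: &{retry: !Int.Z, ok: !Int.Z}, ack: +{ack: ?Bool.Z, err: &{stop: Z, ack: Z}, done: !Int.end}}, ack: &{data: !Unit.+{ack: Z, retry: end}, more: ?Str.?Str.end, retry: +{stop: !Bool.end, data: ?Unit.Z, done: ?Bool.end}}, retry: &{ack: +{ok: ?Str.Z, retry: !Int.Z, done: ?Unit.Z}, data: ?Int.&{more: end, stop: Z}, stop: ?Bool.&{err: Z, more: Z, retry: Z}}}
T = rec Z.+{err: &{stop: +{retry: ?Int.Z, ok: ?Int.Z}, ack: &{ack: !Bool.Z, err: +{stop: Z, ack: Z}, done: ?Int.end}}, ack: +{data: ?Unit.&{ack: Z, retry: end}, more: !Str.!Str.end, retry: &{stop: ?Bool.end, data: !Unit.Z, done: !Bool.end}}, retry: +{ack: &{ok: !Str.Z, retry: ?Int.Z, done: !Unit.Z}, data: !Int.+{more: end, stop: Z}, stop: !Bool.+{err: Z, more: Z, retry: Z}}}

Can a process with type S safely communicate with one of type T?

rec Z | rec Z  match (rec unchanged)
  &{err,ack,retry} | +{err,ack,retry}  match same labels
    • err:
      +{stop,ack} | &{stop,ack}  match same labels
        • stop:
          &{retry,ok} | +{retry,ok}  match same labels
            • retry:
              !Int | ?Int  match
                Z | Z  match
            • ok:
              !Int | ?Int  match
                Z | Z  match
        • ack:
          +{ack,err,done} | &{ack,err,done}  match same labels
            • ack:
              ?Bool | !Bool  match
                Z | Z  match
            • err:
              &{stop,ack} | +{stop,ack}  match same labels
                • stop:
                  Z | Z  match
                • ack:
                  Z | Z  match
            • done:
              !Int | ?Int  match
                end | end  match
    • ack:
      &{data,more,retry} | +{data,more,retry}  match same labels
        • data:
          !Unit | ?Unit  match
            +{ack,retry} | &{ack,retry}  match same labels
              • ack:
                Z | Z  match
              • retry:
                end | end  match
        • more:
          ?Str | !Str  match
            ?Str | !Str  match
              end | end  match
        • retry:
          +{stop,data,done} | &{stop,data,done}  match same labels
            • stop:
              !Bool | ?Bool  match
                end | end  match
            • data:
              ?Unit | !Unit  match
                Z | Z  match
            • done:
              ?Bool | !Bool  match
                end | end  match
    • retry:
      &{ack,data,stop} | +{ack,data,stop}  match same labels
        • ack:
          +{ok,retry,done} | &{ok,retry,done}  match same labels
            • ok:
              ?Str | !Str  match
                Z | Z  match
            • retry:
              !Int | ?Int  match
                Z | Z  match
            • done:
              ?Unit | !Unit  match
                Z | Z  match
        • data:
          ?Int | !Int  match
            &{more,stop} | +{more,stop}  match same labels
              • more:
                end | end  match
              • stop:
                Z | Z  match
        • stop:
          ?Bool | !Bool  match
            &{err,more,retry} | +{err,more,retry}  match same labels
              • err:
                Z | Z  match
              • more:
                Z | Z  match
              • retry:
                Z | Z  match

YES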